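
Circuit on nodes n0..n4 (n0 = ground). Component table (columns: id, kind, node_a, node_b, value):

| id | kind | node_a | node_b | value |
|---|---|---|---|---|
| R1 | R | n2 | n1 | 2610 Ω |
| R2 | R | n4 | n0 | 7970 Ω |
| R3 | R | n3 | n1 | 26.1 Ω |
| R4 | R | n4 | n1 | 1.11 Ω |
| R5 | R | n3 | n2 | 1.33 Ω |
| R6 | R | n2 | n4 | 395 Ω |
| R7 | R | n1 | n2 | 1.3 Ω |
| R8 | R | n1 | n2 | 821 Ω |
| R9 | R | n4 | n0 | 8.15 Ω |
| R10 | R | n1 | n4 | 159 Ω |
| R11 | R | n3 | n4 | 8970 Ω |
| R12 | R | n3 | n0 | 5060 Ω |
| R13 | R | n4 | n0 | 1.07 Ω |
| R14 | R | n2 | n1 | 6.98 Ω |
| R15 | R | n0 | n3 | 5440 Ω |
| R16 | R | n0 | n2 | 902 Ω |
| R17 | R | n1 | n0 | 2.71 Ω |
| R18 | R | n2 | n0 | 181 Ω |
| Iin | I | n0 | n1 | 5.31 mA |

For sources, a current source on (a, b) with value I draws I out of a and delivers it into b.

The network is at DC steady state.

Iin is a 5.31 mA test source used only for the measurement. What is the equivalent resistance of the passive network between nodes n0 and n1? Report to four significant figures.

MNA unknowns: 4 node voltages V₁..V_4
R1: Y=0.0003831 on G[2,1]
R2: Y=0.0001255 on G[4,0]
R3: Y=0.03831 on G[3,1]
R4: Y=0.9009 on G[4,1]
R5: Y=0.7519 on G[3,2]
R6: Y=0.002532 on G[2,4]
R7: Y=0.7692 on G[1,2]
R8: Y=0.001218 on G[1,2]
R9: Y=0.1227 on G[4,0]
R10: Y=0.006289 on G[1,4]
R11: Y=0.0001115 on G[3,4]
R12: Y=0.0001976 on G[3,0]
R13: Y=0.9346 on G[4,0]
R14: Y=0.1433 on G[2,1]
R15: Y=0.0001838 on G[0,3]
R16: Y=0.001109 on G[0,2]
R17: Y=0.3690 on G[1,0]
R18: Y=0.005525 on G[2,0]
Iin: z[0]−=0.00531, z[1]+=0.00531
solve → V1=0.006139, V2=0.006085, V3=0.006084, V4=0.002839

R_eq = 1.156 Ω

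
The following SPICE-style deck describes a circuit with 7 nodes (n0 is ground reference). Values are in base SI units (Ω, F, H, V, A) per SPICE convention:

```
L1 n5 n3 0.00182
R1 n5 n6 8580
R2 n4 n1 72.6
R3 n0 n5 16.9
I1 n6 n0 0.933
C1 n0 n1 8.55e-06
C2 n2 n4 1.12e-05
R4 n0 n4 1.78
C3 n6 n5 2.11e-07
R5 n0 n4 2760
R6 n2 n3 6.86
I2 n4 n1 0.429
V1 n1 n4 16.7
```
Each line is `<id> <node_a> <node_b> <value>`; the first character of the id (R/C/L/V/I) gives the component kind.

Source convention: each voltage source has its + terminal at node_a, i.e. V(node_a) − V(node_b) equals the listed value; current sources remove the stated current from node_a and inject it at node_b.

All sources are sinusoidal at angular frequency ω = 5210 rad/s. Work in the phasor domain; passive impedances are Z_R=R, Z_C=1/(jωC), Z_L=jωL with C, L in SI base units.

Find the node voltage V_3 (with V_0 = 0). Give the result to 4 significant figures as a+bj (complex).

-7.218+7.558j V

Apply KCL at each of the 6 non-ground nodes and solve the resulting linear system.
Node n1: branches {R2, C1, I2, V1} → V_1 = 15.56-1.454j
Node n2: branches {C2, R6} → V_2 = -3.269+8.411j
Node n3: branches {L1, R6} → V_3 = -7.218+7.558j
Node n4: branches {R2, C2, R4, R5, I2, V1} → V_4 = -1.139-1.454j
Node n5: branches {L1, R1, R3, C3} → V_5 = -6.039+2.100j
Node n6: branches {R1, I1, C3} → V_6 = -95.02+841.4j
Source currents: i(V1)=0.1342-0.6932j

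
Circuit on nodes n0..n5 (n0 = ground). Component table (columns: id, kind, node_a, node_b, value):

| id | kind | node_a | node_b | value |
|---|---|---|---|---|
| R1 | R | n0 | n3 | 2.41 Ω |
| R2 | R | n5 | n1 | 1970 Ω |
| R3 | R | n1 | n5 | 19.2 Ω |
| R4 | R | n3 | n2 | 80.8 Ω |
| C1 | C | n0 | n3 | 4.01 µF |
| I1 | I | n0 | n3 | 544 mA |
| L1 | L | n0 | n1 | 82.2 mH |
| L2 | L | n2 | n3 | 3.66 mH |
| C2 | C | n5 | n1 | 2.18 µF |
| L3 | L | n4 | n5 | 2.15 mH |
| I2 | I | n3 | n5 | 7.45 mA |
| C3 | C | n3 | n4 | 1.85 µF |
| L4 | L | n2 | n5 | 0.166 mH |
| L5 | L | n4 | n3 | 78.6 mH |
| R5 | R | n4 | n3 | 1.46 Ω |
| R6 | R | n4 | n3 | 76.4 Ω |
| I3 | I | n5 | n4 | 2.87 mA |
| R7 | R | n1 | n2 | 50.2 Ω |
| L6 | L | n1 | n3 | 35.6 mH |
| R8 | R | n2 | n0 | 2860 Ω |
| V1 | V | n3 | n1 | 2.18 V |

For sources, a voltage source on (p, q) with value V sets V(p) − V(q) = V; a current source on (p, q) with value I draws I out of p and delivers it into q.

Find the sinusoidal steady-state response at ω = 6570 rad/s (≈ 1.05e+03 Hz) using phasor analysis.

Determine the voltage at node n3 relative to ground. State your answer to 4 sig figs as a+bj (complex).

Element admittances at ω=6570 rad/s:
  Y(R1) = 0.4149+0.000j S between n0,n3
  Y(R2) = 0.0005076+0.000j S between n5,n1
  Y(R3) = 0.05208+0.000j S between n1,n5
  Y(R4) = 0.01238+0.000j S between n3,n2
  Y(C1) = 0.000+0.02635j S between n0,n3
  I1: injects 0.544 A into n3 (from n0)
  Y(L1) = 0.000-0.001852j S between n0,n1
  Y(L2) = 0.000-0.04159j S between n2,n3
  Y(C2) = 0.000+0.01432j S between n5,n1
  Y(L3) = 0.000-0.07079j S between n4,n5
  I2: injects 0.00745 A into n5 (from n3)
  Y(C3) = 0.000+0.01215j S between n3,n4
  Y(L4) = 0.000-0.9169j S between n2,n5
  Y(L5) = 0.000-0.001936j S between n4,n3
  Y(R5) = 0.6849+0.000j S between n4,n3
  Y(R6) = 0.01309+0.000j S between n4,n3
  I3: injects 0.00287 A into n4 (from n5)
  Y(R7) = 0.01992+0.000j S between n1,n2
  Y(L6) = 0.000-0.004275j S between n1,n3
  Y(R8) = 0.0003497+0.000j S between n2,n0
  V1: constraint V(n3)−V(n1) = 2.18
Assemble and solve the 6×6 MNA system:
  V(n1)=-0.8746-0.08589j  V(n2)=0.6821-1.068j  V(n3)=1.305-0.08589j  V(n4)=1.203-0.03221j  V(n5)=0.6888-1.087j
  i(V1)=-0.1277+0.06076j

1.305-0.08589j V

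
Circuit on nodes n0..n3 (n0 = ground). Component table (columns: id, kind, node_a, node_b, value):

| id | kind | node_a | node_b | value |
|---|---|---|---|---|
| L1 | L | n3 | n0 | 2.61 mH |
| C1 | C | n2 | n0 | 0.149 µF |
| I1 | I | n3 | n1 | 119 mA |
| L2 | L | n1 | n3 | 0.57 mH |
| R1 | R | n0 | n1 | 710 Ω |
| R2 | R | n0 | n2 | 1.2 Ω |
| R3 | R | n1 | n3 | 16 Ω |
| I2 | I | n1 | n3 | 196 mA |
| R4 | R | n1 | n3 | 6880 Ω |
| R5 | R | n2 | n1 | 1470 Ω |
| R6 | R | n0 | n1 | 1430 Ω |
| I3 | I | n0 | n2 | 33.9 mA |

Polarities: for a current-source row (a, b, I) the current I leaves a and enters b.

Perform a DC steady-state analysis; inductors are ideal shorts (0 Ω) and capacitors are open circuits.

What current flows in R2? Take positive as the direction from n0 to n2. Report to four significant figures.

-0.03387 A

Element admittances at DC:
  L1: short n3↔n0 (DC inductor)
  Y(C1) = 0.000 S between n2,n0
  I1: injects 0.119 A into n1 (from n3)
  L2: short n1↔n3 (DC inductor)
  Y(R1) = 0.001408 S between n0,n1
  Y(R2) = 0.8333 S between n0,n2
  Y(R3) = 0.06250 S between n1,n3
  I2: injects 0.196 A into n3 (from n1)
  Y(R4) = 0.0001453 S between n1,n3
  Y(R5) = 0.0006803 S between n2,n1
  Y(R6) = 0.0006993 S between n0,n1
  I3: injects 0.0339 A into n2 (from n0)
Assemble and solve the 5×5 MNA system:
  V(n1)=0.000  V(n2)=0.04065  V(n3)=0.000
  i(L1)=2.765e-05  i(L2)=-0.07697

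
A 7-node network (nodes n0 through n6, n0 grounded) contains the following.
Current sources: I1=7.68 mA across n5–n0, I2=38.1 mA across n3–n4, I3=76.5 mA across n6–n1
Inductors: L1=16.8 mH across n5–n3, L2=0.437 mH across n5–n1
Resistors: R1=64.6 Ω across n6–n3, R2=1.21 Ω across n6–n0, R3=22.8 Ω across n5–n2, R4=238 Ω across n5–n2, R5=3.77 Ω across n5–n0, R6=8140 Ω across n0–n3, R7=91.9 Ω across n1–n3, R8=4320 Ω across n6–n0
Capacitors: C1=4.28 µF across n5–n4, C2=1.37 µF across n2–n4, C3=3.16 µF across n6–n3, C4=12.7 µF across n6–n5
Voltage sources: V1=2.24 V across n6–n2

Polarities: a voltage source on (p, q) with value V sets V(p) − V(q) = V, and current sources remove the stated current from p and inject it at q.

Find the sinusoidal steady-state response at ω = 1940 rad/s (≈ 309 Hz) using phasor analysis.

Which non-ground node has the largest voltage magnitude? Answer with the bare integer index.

4

Element admittances at ω=1940 rad/s:
  I1: injects 0.00768 A into n0 (from n5)
  Y(L1) = 0.000-0.03068j S between n5,n3
  Y(R1) = 0.01548+0.000j S between n6,n3
  Y(R2) = 0.8264+0.000j S between n6,n0
  I2: injects 0.0381 A into n4 (from n3)
  Y(R3) = 0.04386+0.000j S between n5,n2
  Y(L2) = 0.000-1.180j S between n5,n1
  Y(R4) = 0.004202+0.000j S between n5,n2
  Y(C1) = 0.000+0.008303j S between n5,n4
  Y(R5) = 0.2653+0.000j S between n5,n0
  Y(R6) = 0.0001229+0.000j S between n0,n3
  I3: injects 0.0765 A into n1 (from n6)
  Y(R7) = 0.01088+0.000j S between n1,n3
  Y(C2) = 0.000+0.002658j S between n2,n4
  Y(R8) = 0.0002315+0.000j S between n6,n0
  Y(C3) = 0.000+0.006130j S between n6,n3
  Y(C4) = 0.000+0.02464j S between n6,n5
  V1: constraint V(n6)−V(n2) = 2.24
Assemble and solve the 7×7 MNA system:
  V(n1)=-0.1063+0.1004j  V(n2)=-2.213-0.01351j  V(n3)=-0.8455-0.6135j  V(n4)=-0.6221-3.447j  V(n5)=-0.1128+0.04239j  V(n6)=0.02704-0.01351j
  i(V1)=-0.1101-0.006915j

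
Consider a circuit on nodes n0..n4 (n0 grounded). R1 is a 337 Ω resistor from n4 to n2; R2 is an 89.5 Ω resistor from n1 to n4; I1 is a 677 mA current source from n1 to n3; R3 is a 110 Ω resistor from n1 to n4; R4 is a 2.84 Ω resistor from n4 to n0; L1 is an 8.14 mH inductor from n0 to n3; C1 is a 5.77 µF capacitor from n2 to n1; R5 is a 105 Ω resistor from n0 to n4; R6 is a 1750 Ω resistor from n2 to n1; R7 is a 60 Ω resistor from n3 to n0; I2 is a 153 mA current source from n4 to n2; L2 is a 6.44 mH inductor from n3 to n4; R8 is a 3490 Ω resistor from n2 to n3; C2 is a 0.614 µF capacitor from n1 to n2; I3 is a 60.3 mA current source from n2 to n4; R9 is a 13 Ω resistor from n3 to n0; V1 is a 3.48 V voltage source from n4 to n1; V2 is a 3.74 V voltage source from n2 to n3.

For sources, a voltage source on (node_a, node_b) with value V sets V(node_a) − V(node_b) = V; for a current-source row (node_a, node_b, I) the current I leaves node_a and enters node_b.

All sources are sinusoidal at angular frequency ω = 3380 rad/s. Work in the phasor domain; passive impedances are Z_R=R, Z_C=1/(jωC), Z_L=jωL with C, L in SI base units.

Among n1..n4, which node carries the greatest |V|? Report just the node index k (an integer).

2

Element admittances at ω=3380 rad/s:
  Y(R1) = 0.002967+0.000j S between n4,n2
  Y(R2) = 0.01117+0.000j S between n1,n4
  I1: injects 0.677 A into n3 (from n1)
  Y(R3) = 0.009091+0.000j S between n1,n4
  Y(R4) = 0.3521+0.000j S between n4,n0
  Y(L1) = 0.000-0.03635j S between n0,n3
  Y(C1) = 0.000+0.01950j S between n2,n1
  Y(R5) = 0.009524+0.000j S between n0,n4
  Y(R6) = 0.0005714+0.000j S between n2,n1
  Y(R7) = 0.01667+0.000j S between n3,n0
  I2: injects 0.153 A into n2 (from n4)
  Y(L2) = 0.000-0.04594j S between n3,n4
  Y(R8) = 0.0002865+0.000j S between n2,n3
  Y(C2) = 0.000+0.002075j S between n1,n2
  I3: injects 0.0603 A into n4 (from n2)
  Y(R9) = 0.07692+0.000j S between n3,n0
  V1: constraint V(n4)−V(n1) = 3.48
  V2: constraint V(n2)−V(n3) = 3.74
Assemble and solve the 6×6 MNA system:
  V(n1)=-5.307-0.07284j  V(n2)=9.781+2.627j  V(n3)=6.041+2.627j  V(n4)=-1.827-0.07284j
  i(V1)=0.6561-0.3271j  i(V2)=0.1068-0.3351j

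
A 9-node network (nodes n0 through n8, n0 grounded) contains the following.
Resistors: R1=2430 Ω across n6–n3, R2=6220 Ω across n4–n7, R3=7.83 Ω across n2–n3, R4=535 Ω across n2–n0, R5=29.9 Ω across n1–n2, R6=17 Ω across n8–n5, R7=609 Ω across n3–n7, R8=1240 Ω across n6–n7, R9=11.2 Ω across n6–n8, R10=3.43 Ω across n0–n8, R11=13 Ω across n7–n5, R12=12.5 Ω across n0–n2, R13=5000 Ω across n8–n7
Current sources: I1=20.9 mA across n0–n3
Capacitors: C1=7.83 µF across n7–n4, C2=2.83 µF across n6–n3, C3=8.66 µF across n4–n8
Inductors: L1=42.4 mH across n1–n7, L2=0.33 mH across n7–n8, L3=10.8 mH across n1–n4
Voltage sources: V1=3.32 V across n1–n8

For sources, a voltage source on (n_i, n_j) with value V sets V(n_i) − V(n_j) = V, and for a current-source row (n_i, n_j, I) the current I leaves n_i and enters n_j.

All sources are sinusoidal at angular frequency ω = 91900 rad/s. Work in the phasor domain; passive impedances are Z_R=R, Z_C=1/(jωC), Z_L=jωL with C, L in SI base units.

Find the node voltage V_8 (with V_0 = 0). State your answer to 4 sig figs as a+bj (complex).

-0.1185+0.01436j V

Element admittances at ω=91900 rad/s:
  Y(R1) = 0.0004115+0.000j S between n6,n3
  Y(R2) = 0.0001608+0.000j S between n4,n7
  I1: injects 0.0209 A into n3 (from n0)
  Y(R3) = 0.1277+0.000j S between n2,n3
  Y(C1) = 0.000+0.7196j S between n7,n4
  Y(R4) = 0.001869+0.000j S between n2,n0
  Y(R5) = 0.03344+0.000j S between n1,n2
  Y(C2) = 0.000+0.2601j S between n6,n3
  Y(R6) = 0.05882+0.000j S between n8,n5
  Y(R7) = 0.001642+0.000j S between n3,n7
  Y(L1) = 0.000-0.0002566j S between n1,n7
  Y(R8) = 0.0008065+0.000j S between n6,n7
  Y(R9) = 0.08929+0.000j S between n6,n8
  Y(L2) = 0.000-0.03297j S between n7,n8
  Y(R10) = 0.2915+0.000j S between n0,n8
  Y(L3) = 0.000-0.001008j S between n1,n4
  Y(C3) = 0.000+0.7959j S between n4,n8
  Y(R11) = 0.07692+0.000j S between n7,n5
  Y(R12) = 0.08000+0.000j S between n0,n2
  Y(R13) = 0.0002000+0.000j S between n8,n7
  V1: constraint V(n1)−V(n8) = 3.32
Assemble and solve the 9×9 MNA system:
  V(n1)=3.202+0.01436j  V(n2)=0.6772-0.05112j  V(n3)=0.4502-0.1010j  V(n4)=-0.1240+0.01212j  V(n5)=-0.1224+0.01169j  V(n6)=0.4247+0.08710j  V(n7)=-0.1254+0.009644j  V(n8)=-0.1185+0.01436j
  i(V1)=-0.08443+0.002014j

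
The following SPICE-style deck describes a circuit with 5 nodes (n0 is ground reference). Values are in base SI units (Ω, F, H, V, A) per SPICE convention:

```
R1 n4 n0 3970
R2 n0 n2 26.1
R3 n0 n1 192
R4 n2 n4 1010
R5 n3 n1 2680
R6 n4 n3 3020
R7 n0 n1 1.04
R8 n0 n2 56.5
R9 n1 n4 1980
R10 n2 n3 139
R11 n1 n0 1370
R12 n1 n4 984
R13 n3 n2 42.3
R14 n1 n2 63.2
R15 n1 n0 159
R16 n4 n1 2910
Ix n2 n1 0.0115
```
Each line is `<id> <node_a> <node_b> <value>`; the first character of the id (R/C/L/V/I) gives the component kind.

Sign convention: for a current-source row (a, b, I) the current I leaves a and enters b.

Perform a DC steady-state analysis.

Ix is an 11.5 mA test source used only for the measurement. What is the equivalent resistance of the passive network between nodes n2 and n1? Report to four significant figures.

Apply KCL at each of the 4 non-ground nodes and solve the resulting linear system.
Node n1: branches {R3, R5, R7, R9, R11, R12, R14, R15, R16, Ix} → V_1 = 0.008955
Node n2: branches {R2, R4, R8, R10, R13, R14, Ix} → V_2 = -0.1554
Node n3: branches {R5, R6, R10, R13} → V_3 = -0.1524
Node n4: branches {R1, R4, R6, R9, R12, R16} → V_4 = -0.05459

R_eq = 14.29 Ω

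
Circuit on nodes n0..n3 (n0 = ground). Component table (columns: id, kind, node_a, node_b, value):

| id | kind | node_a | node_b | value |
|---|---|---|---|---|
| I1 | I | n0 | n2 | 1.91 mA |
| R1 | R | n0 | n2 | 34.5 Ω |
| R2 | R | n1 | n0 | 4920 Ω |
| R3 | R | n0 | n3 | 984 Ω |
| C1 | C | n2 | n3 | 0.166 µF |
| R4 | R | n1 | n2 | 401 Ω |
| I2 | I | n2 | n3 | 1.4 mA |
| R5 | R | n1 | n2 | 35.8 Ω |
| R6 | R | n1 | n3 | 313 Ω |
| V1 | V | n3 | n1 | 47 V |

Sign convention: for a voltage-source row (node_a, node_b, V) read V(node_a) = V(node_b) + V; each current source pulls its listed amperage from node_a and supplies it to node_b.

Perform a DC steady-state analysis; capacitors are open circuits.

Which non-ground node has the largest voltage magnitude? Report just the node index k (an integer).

MNA unknowns: 3 node voltages V₁..V_3 plus 1 source current (V1)
I1: z[0]−=0.00191, z[2]+=0.00191
R1: Y=0.02899 on G[0,2]
R2: Y=0.0002033 on G[1,0]
R3: Y=0.001016 on G[0,3]
C1: Y=0.000 on G[2,3]
R4: Y=0.002494 on G[1,2]
I2: z[2]−=0.0014, z[3]+=0.0014
R5: Y=0.02793 on G[1,2]
R6: Y=0.003195 on G[1,3]
V1: row V3−V1=47, i_V1 at 3,1
solve → V1=-2.870, V2=-1.461, V3=44.13
aux → i_V1=-0.1936

3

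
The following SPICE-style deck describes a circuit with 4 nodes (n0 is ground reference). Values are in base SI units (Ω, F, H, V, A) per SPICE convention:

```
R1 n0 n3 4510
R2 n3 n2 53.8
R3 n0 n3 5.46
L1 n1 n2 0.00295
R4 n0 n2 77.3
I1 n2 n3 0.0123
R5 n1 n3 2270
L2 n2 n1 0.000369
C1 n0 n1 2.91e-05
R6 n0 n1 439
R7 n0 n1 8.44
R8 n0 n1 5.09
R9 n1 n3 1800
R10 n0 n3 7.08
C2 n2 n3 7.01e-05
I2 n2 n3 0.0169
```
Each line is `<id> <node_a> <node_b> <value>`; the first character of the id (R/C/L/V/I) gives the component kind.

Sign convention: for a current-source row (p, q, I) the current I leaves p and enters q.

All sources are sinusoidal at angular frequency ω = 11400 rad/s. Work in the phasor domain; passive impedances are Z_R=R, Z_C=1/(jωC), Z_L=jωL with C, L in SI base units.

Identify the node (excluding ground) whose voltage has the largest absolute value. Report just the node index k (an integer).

Element admittances at ω=11400 rad/s:
  Y(R1) = 0.0002217+0.000j S between n0,n3
  Y(R2) = 0.01859+0.000j S between n3,n2
  Y(R3) = 0.1832+0.000j S between n0,n3
  Y(L1) = 0.000-0.02974j S between n1,n2
  Y(R4) = 0.01294+0.000j S between n0,n2
  I1: injects 0.0123 A into n3 (from n2)
  Y(R5) = 0.0004405+0.000j S between n1,n3
  Y(L2) = 0.000-0.2377j S between n2,n1
  Y(C1) = 0.000+0.3317j S between n0,n1
  Y(R6) = 0.002278+0.000j S between n0,n1
  Y(R7) = 0.1185+0.000j S between n0,n1
  Y(R8) = 0.1965+0.000j S between n0,n1
  Y(R9) = 0.0005556+0.000j S between n1,n3
  Y(R10) = 0.1412+0.000j S between n0,n3
  Y(C2) = 0.000+0.7991j S between n2,n3
  I2: injects 0.0169 A into n3 (from n2)
Assemble and solve the 3×3 MNA system:
  V(n1)=0.01382+0.009048j  V(n2)=-0.01417+0.01428j  V(n3)=-0.003694-0.02354j

3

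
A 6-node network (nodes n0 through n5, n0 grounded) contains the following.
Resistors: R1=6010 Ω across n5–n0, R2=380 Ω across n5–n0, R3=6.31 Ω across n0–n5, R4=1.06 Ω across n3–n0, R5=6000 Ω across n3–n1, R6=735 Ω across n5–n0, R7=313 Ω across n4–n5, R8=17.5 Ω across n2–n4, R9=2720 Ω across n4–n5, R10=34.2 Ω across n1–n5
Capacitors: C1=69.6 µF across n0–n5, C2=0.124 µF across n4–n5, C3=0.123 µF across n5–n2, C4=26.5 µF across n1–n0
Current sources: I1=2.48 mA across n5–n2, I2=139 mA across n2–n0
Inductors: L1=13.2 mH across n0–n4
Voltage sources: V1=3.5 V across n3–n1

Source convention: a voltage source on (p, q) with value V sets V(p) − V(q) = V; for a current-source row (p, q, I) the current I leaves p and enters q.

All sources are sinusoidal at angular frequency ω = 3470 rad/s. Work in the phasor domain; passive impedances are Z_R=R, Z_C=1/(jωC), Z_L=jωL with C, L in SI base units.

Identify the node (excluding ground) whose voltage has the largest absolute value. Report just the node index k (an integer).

MNA unknowns: 5 node voltages V₁..V_5 plus 1 source current (V1)
R1: Y=0.0001664+0.000j on G[5,0]
R2: Y=0.002632+0.000j on G[5,0]
C1: Y=0.000+0.2415j on G[0,5]
C2: Y=0.000+0.0004303j on G[4,5]
I1: z[5]−=0.00248, z[2]+=0.00248
R3: Y=0.1585+0.000j on G[0,5]
R4: Y=0.9434+0.000j on G[3,0]
R5: Y=0.0001667+0.000j on G[3,1]
L1: Y=0.000-0.02183j on G[0,4]
C3: Y=0.000+0.0004268j on G[5,2]
R6: Y=0.001361+0.000j on G[5,0]
R7: Y=0.003195+0.000j on G[4,5]
R8: Y=0.05714+0.000j on G[2,4]
R9: Y=0.0003676+0.000j on G[4,5]
C4: Y=0.000+0.09195j on G[1,0]
R10: Y=0.02924+0.000j on G[1,5]
I2: z[2]−=0.139, z[0]+=0.139
V1: row V3−V1=3.5, i_V1 at 3,1
solve → V1=-3.371+0.3253j, V2=-3.595-6.336j, V3=0.1288+0.3253j, V4=-1.157-6.361j, V5=-0.2390+0.2188j
aux → i_V1=-0.1221-0.3069j

2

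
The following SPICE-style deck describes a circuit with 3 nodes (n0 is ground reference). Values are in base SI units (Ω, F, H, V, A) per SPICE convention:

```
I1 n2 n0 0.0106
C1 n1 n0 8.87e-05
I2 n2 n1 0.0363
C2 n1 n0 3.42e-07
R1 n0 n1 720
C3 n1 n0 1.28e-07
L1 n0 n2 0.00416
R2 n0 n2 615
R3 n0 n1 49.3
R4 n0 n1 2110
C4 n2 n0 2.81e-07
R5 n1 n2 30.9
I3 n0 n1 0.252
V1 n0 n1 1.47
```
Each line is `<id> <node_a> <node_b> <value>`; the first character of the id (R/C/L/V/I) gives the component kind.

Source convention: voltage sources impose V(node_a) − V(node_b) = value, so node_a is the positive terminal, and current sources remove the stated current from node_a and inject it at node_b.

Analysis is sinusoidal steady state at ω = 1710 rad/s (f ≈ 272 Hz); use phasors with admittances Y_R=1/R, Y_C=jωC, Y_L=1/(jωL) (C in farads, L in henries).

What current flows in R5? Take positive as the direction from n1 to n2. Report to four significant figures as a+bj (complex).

-0.04257+0.02061j A

Apply KCL at each of the 2 non-ground nodes and solve the resulting linear system.
Node n1: branches {C1, I2, C2, R1, C3, R3, R4, R5, I3, V1} → V_1 = -1.470+0.000j
Node n2: branches {I1, I2, L1, R2, C4, R5} → V_2 = -0.1545-0.6369j
Source currents: i(V1)=-0.3634-0.2035j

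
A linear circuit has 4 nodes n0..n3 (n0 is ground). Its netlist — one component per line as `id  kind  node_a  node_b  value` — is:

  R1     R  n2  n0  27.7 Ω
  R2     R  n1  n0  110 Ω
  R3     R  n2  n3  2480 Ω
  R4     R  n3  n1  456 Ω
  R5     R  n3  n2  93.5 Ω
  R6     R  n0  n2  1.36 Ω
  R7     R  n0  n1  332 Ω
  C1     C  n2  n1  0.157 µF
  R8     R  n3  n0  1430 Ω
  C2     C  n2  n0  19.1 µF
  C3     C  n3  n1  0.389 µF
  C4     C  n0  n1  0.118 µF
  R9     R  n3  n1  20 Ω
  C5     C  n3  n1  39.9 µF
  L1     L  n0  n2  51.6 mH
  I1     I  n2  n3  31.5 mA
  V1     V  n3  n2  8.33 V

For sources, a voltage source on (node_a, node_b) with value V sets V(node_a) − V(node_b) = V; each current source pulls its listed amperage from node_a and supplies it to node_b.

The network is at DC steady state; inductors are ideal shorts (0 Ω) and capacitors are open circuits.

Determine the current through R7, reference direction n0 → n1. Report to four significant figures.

-0.02037 A

MNA unknowns: 3 node voltages V₁..V_3 plus 2 source currents (L1, V1)
R1: Y=0.03610 on G[2,0]
R2: Y=0.009091 on G[1,0]
R3: Y=0.0004032 on G[2,3]
R4: Y=0.002193 on G[3,1]
R5: Y=0.01070 on G[3,2]
R6: Y=0.7353 on G[0,2]
R7: Y=0.003012 on G[0,1]
C1: Y=0.000 on G[2,1]
R8: Y=0.0006993 on G[3,0]
C2: Y=0.000 on G[2,0]
C3: Y=0.000 on G[3,1]
C4: Y=0.000 on G[0,1]
R9: Y=0.05000 on G[3,1]
C5: Y=0.000 on G[3,1]
L1: row V0−V2=0, i_L1 at 0,2
I1: z[2]−=0.0315, z[3]+=0.0315
V1: row V3−V2=8.33, i_V1 at 3,2
solve → V1=6.762, V2=0.000, V3=8.330
aux → i_L1=0.08767, i_V1=-0.1486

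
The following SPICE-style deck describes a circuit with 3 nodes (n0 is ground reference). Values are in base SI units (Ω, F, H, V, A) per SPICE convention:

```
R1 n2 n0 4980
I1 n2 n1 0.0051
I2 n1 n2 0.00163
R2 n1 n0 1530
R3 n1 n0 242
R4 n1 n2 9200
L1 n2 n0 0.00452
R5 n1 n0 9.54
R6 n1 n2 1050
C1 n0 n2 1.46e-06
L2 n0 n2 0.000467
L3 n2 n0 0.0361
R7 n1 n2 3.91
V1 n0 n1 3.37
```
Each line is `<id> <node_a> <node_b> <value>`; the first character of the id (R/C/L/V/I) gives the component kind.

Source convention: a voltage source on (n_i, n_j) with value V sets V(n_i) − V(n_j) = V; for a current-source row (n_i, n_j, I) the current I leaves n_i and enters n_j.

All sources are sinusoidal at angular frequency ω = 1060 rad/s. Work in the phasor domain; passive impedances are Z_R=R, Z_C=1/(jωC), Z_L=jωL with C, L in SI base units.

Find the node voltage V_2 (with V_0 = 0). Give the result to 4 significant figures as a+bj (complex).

-0.04342-0.3807j V

Apply KCL at each of the 2 non-ground nodes and solve the resulting linear system.
Node n1: branches {I1, I2, R2, R3, R4, R5, R6, R7, V1} → V_1 = -3.370+0.000j
Node n2: branches {R1, I1, I2, R4, L1, R6, C1, L2, L3, R7} → V_2 = -0.04342-0.3807j
Source currents: i(V1)=-1.227+0.09776j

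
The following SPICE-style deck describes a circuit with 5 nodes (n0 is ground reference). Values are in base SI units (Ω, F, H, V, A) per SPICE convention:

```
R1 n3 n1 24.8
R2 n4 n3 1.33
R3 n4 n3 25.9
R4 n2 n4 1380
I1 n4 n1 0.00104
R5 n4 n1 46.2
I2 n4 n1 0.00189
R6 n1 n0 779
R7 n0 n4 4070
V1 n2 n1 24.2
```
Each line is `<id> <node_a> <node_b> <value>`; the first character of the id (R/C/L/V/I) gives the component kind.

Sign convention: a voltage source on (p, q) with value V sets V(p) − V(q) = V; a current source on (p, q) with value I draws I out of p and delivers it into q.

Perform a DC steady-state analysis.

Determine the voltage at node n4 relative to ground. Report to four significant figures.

MNA unknowns: 4 node voltages V₁..V_4 plus 1 source current (V1)
R1: Y=0.04032 on G[3,1]
R2: Y=0.7519 on G[4,3]
R3: Y=0.03861 on G[4,3]
R4: Y=0.0007246 on G[2,4]
I1: z[4]−=0.00104, z[1]+=0.00104
R5: Y=0.02165 on G[4,1]
I2: z[4]−=0.00189, z[1]+=0.00189
R6: Y=0.001284 on G[1,0]
R7: Y=0.0002457 on G[0,4]
V1: row V2−V1=24.2, i_V1 at 2,1
solve → V1=-0.03850, V2=24.16, V3=0.1895, V4=0.2012
aux → i_V1=-0.01736

0.2012 V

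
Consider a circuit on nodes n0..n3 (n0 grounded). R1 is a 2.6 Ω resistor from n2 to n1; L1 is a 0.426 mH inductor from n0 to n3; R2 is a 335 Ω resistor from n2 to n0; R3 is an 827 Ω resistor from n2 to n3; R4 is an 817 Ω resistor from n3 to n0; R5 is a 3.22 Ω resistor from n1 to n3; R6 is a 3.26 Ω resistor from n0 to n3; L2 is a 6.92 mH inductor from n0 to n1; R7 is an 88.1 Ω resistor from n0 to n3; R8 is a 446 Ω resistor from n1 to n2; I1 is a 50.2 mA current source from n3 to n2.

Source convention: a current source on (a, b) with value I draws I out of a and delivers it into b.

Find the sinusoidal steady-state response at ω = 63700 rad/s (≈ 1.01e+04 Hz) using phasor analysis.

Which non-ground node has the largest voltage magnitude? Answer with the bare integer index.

2

Element admittances at ω=63700 rad/s:
  Y(R1) = 0.3846+0.000j S between n2,n1
  Y(L1) = 0.000-0.03685j S between n0,n3
  Y(R2) = 0.002985+0.000j S between n2,n0
  Y(R3) = 0.001209+0.000j S between n2,n3
  Y(R4) = 0.001224+0.000j S between n3,n0
  Y(R5) = 0.3106+0.000j S between n1,n3
  Y(R6) = 0.3067+0.000j S between n0,n3
  Y(L2) = 0.000-0.002269j S between n0,n1
  Y(R7) = 0.01135+0.000j S between n0,n3
  Y(R8) = 0.002242+0.000j S between n1,n2
  I1: injects 0.0502 A into n2 (from n3)
Assemble and solve the 3×3 MNA system:
  V(n1)=0.1551+0.001879j  V(n2)=0.2818+0.001861j  V(n3)=-0.002736+0.0007686j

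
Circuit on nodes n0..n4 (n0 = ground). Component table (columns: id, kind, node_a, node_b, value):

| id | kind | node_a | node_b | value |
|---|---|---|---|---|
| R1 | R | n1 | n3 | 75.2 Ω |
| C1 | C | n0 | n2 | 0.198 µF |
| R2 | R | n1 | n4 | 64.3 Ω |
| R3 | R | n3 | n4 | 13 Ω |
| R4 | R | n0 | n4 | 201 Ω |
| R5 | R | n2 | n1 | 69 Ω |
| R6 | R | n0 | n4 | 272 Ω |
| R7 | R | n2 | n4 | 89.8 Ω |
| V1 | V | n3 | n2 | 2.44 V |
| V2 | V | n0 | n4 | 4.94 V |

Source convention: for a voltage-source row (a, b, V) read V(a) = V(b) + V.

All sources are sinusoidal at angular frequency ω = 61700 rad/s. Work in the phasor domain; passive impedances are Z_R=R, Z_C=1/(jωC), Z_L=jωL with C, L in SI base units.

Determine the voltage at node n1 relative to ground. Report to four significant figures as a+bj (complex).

Element admittances at ω=61700 rad/s:
  Y(R1) = 0.01330+0.000j S between n1,n3
  Y(C1) = 0.000+0.01222j S between n0,n2
  Y(R2) = 0.01555+0.000j S between n1,n4
  Y(R3) = 0.07692+0.000j S between n3,n4
  Y(R4) = 0.004975+0.000j S between n0,n4
  Y(R5) = 0.01449+0.000j S between n2,n1
  Y(R6) = 0.003676+0.000j S between n0,n4
  Y(R7) = 0.01114+0.000j S between n2,n4
  V1: constraint V(n3)−V(n2) = 2.44
  V2: constraint V(n0)−V(n4) = 4.94
Assemble and solve the 6×6 MNA system:
  V(n1)=-5.427+0.5487j  V(n2)=-6.867+0.8557j  V(n3)=-4.427+0.8557j  V(n4)=-4.940+0.000j
  i(V1)=-0.05278-0.06991j  i(V2)=-0.05319-0.08389j

-5.427+0.5487j V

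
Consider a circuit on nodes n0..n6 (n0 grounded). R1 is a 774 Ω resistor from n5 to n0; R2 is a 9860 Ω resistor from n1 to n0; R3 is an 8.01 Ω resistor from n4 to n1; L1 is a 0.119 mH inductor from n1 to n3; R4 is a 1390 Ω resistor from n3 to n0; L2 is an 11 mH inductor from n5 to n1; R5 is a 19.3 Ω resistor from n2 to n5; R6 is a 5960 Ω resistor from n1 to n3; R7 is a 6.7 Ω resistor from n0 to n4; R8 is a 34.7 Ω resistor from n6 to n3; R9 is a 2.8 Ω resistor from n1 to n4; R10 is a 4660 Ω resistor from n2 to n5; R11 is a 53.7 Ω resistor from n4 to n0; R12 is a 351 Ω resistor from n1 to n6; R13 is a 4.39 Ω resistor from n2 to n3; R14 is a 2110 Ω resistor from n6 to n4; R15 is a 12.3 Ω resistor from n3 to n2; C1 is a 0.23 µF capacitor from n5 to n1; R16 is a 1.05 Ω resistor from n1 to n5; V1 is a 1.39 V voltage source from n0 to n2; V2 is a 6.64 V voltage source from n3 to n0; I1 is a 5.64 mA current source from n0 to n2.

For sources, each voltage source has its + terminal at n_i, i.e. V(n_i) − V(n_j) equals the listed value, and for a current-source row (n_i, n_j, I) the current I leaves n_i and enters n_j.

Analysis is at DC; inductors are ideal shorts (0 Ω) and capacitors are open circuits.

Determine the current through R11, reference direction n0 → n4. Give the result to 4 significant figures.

-0.09173 A

Apply KCL at each of the 6 non-ground nodes and solve the resulting linear system.
Node n1: branches {R2, R3, L1, L2, R6, R9, R12, C1, R16} → V_1 = 6.640
Node n2: branches {R5, R10, R13, R15, V1, I1} → V_2 = -1.390
Node n3: branches {L1, R4, R6, R8, R13, R15, V2} → V_3 = 6.640
Node n4: branches {R3, R7, R9, R11, R14} → V_4 = 4.926
Node n5: branches {R1, L2, R5, R10, C1, R16} → V_5 = 6.640
Node n6: branches {R8, R12, R14} → V_6 = 6.615
Source currents: i(L1)=-1.253, i(L2)=-0.4264, i(V1)=-2.905, i(V2)=-3.741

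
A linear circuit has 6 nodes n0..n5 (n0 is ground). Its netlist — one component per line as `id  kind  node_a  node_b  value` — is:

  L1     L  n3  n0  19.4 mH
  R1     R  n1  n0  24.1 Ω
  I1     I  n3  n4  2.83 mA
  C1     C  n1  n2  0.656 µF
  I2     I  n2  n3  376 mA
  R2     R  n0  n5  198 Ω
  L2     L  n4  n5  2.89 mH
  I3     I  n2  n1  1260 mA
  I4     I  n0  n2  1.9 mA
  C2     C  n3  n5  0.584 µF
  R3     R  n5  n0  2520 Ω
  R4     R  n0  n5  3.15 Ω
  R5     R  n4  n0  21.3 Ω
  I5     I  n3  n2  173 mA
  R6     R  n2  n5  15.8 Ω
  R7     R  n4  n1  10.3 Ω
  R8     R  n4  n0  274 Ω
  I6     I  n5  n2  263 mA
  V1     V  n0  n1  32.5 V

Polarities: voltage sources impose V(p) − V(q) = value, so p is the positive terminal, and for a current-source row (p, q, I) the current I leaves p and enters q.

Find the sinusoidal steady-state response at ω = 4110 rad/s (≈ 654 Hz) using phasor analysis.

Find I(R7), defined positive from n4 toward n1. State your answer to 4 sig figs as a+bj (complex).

1.538-0.5473j A

Apply KCL at each of the 5 non-ground nodes and solve the resulting linear system.
Node n1: branches {R1, C1, I3, R7, V1} → V_1 = -32.50+0.000j
Node n2: branches {C1, I2, I3, I4, I5, R6, I6} → V_2 = -25.60+2.289j
Node n3: branches {L1, I1, I2, C2, I5} → V_3 = 1.603+19.13j
Node n4: branches {I1, L2, R5, R7, R8} → V_4 = -16.66-5.637j
Node n5: branches {R2, L2, C2, R3, R4, R6, I6} → V_5 = -6.772+2.583j
Source currents: i(V1)=-4.140+0.5287j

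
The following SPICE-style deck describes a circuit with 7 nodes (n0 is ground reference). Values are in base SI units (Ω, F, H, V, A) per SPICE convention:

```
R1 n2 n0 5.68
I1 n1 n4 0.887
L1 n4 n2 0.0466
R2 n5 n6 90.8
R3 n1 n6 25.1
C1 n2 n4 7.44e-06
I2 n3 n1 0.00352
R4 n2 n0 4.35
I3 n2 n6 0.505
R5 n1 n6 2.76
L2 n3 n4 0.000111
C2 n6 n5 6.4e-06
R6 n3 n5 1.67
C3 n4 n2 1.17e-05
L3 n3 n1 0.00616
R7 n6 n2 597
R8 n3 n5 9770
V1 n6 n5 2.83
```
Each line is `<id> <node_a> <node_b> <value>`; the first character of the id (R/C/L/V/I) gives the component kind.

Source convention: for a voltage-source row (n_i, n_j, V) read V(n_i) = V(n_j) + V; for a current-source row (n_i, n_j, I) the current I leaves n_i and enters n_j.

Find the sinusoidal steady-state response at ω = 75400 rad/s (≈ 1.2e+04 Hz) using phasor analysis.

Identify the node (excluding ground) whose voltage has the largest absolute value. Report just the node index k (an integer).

6

Element admittances at ω=75400 rad/s:
  Y(R1) = 0.1761+0.000j S between n2,n0
  I1: injects 0.887 A into n4 (from n1)
  Y(L1) = 0.000-0.0002846j S between n4,n2
  Y(R2) = 0.01101+0.000j S between n5,n6
  Y(R3) = 0.03984+0.000j S between n1,n6
  Y(C1) = 0.000+0.5610j S between n2,n4
  I2: injects 0.00352 A into n1 (from n3)
  Y(R4) = 0.2299+0.000j S between n2,n0
  I3: injects 0.505 A into n6 (from n2)
  Y(R5) = 0.3623+0.000j S between n1,n6
  Y(L2) = 0.000-0.1195j S between n3,n4
  Y(C2) = 0.000+0.4826j S between n6,n5
  Y(R6) = 0.5988+0.000j S between n3,n5
  Y(C3) = 0.000+0.8822j S between n4,n2
  Y(L3) = 0.000-0.002153j S between n3,n1
  Y(R7) = 0.001675+0.000j S between n6,n2
  Y(R8) = 0.0001024+0.000j S between n3,n5
  V1: constraint V(n6)−V(n5) = 2.83
Assemble and solve the 7×7 MNA system:
  V(n1)=-0.05072-3.565j  V(n2)=0.000+0.000j  V(n3)=-0.04584-3.575j  V(n4)=0.004138-0.3475j  V(n5)=-0.6838-3.565j  V(n6)=2.146-3.565j
  i(V1)=-0.4133-1.360j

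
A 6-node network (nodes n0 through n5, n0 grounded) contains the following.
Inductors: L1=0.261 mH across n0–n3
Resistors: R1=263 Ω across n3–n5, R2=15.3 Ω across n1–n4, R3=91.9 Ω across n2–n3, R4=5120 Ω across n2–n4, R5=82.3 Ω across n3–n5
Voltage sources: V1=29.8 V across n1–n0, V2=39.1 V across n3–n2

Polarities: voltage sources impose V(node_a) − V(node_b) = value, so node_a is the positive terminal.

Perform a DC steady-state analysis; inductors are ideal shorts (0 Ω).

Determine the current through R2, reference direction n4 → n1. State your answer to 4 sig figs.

Apply KCL at each of the 5 non-ground nodes and solve the resulting linear system.
Node n1: branches {R2, V1} → V_1 = 29.80
Node n2: branches {R3, R4, V2} → V_2 = -39.10
Node n3: branches {L1, R1, R3, R5, V2} → V_3 = 0.000
Node n4: branches {R2, R4} → V_4 = 29.59
Node n5: branches {R1, R5} → V_5 = 0.000
Source currents: i(L1)=-0.01342, i(V1)=-0.01342, i(V2)=-0.4389

-0.01342 A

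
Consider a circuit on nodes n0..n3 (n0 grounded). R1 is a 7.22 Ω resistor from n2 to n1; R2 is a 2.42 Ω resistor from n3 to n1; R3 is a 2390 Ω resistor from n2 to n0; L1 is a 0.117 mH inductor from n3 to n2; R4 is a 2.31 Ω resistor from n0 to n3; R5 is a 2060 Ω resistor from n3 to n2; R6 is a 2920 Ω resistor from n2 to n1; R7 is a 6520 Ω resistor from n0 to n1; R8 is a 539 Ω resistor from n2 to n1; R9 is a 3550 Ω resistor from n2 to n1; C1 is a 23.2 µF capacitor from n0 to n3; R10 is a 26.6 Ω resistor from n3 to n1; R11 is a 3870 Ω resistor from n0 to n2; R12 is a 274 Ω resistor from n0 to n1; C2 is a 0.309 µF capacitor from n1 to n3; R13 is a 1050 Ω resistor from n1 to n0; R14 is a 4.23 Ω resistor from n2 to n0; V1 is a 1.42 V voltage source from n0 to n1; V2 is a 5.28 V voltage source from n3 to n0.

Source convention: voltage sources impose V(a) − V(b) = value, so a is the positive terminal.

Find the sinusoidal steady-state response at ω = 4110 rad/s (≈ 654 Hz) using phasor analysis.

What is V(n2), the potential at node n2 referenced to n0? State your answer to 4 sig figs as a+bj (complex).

Apply KCL at each of the 3 non-ground nodes and solve the resulting linear system.
Node n1: branches {R1, R2, R6, R7, R8, R9, R10, R12, C2, R13, V1} → V_1 = -1.420+0.000j
Node n2: branches {R1, R3, L1, R5, R6, R8, R9, R11, R14} → V_2 = 5.094-1.022j
Node n3: branches {R2, L1, R4, R5, C1, R10, C2, V2} → V_3 = 5.280+0.000j
Source currents: i(V1)=-3.946+0.1356j, i(V2)=-7.432-0.1255j

5.094-1.022j V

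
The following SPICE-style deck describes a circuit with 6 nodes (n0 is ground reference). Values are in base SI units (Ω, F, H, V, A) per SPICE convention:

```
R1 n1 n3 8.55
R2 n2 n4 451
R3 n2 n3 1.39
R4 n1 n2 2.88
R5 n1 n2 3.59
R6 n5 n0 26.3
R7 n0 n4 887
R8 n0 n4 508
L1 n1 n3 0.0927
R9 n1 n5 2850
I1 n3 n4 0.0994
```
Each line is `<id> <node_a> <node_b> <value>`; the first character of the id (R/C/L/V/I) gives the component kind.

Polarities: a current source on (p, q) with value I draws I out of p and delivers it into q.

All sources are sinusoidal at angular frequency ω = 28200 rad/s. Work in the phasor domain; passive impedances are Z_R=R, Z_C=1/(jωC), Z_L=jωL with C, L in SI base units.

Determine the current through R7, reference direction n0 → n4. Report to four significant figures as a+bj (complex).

-0.004472+5.282e-09j A

Apply KCL at each of the 5 non-ground nodes and solve the resulting linear system.
Node n1: branches {R1, R4, R5, L1, R9} → V_1 = -35.33+4.172e-05j
Node n2: branches {R2, R3, R4, R5} → V_2 = -35.32-1.123e-05j
Node n3: branches {R1, R3, L1, I1} → V_3 = -35.44-5.730e-05j
Node n4: branches {R2, R7, R8, I1} → V_4 = 3.967-4.685e-06j
Node n5: branches {R6, R9} → V_5 = -0.3230+3.815e-07j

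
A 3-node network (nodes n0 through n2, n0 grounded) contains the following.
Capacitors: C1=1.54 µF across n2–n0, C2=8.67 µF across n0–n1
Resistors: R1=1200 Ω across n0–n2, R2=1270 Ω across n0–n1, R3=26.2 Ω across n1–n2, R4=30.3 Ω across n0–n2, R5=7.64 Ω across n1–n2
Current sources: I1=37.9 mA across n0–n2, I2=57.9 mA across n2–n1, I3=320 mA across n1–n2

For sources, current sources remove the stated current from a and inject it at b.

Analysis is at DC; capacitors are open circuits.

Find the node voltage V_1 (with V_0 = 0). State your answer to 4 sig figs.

-0.4186 V

Apply KCL at each of the 2 non-ground nodes and solve the resulting linear system.
Node n1: branches {R2, C2, R3, I2, R5, I3} → V_1 = -0.4186
Node n2: branches {C1, R1, I1, R3, I2, R4, R5, I3} → V_2 = 1.130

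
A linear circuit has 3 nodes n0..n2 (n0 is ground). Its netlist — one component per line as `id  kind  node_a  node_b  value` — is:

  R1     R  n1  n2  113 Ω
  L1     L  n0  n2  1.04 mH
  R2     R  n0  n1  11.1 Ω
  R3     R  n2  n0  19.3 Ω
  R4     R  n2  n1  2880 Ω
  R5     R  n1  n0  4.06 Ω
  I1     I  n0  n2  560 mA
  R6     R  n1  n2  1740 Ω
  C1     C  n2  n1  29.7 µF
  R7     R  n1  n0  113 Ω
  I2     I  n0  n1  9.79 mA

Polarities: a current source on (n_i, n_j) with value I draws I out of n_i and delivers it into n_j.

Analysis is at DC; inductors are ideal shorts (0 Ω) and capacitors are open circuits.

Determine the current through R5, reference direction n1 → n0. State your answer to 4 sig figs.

0.006792 A

Apply KCL at each of the 2 non-ground nodes and solve the resulting linear system.
Node n1: branches {R1, R2, R4, R5, R6, C1, R7, I2} → V_1 = 0.02758
Node n2: branches {R1, L1, R3, R4, I1, R6, C1} → V_2 = 0.000
Source currents: i(L1)=-0.5603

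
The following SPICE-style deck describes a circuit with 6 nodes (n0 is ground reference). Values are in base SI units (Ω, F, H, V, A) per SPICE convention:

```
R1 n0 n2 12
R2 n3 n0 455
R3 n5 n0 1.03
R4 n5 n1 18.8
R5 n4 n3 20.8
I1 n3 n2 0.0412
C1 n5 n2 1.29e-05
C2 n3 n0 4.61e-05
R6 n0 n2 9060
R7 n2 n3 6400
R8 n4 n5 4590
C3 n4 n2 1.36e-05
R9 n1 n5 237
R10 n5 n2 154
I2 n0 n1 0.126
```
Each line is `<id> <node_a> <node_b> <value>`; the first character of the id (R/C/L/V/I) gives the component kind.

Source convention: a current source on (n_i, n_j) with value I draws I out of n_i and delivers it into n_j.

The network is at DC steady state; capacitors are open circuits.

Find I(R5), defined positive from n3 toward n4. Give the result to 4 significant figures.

Element admittances at DC:
  Y(R1) = 0.08333 S between n0,n2
  Y(R2) = 0.002198 S between n3,n0
  Y(R3) = 0.9709 S between n5,n0
  Y(R4) = 0.05319 S between n5,n1
  Y(R5) = 0.04808 S between n4,n3
  I1: injects 0.0412 A into n2 (from n3)
  Y(C1) = 0.000 S between n5,n2
  Y(C2) = 0.000 S between n3,n0
  Y(R6) = 0.0001104 S between n0,n2
  Y(R7) = 0.0001563 S between n2,n3
  Y(R8) = 0.0002179 S between n4,n5
  Y(C3) = 0.000 S between n4,n2
  Y(R9) = 0.004219 S between n1,n5
  Y(R10) = 0.006494 S between n5,n2
  I2: injects 0.126 A into n1 (from n0)
Assemble and solve the 5×5 MNA system:
  V(n1)=2.323  V(n2)=0.4388  V(n3)=-15.99  V(n4)=-15.92  V(n5)=0.1283

-0.003495 A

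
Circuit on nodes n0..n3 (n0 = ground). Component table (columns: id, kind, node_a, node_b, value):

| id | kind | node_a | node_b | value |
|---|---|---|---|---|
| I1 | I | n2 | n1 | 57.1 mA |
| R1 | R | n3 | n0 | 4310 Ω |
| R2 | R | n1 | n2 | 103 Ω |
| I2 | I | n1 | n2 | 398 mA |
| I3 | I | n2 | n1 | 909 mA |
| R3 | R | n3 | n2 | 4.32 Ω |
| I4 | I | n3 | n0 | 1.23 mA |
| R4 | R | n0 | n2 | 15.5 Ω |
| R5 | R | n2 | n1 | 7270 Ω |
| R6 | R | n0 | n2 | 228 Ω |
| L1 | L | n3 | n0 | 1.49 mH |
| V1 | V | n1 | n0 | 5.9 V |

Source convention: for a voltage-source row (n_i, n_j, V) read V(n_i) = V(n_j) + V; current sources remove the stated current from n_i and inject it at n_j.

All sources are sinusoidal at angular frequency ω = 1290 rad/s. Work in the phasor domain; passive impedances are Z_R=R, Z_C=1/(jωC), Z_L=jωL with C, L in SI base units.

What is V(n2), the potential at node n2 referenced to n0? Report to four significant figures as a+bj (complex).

-1.705-0.5406j V

MNA unknowns: 3 node voltages V₁..V_3 plus 1 source current (V1)
I1: z[2]−=0.0571, z[1]+=0.0571
R1: Y=0.0002320+0.000j on G[3,0]
R2: Y=0.009709+0.000j on G[1,2]
I2: z[1]−=0.398, z[2]+=0.398
I3: z[2]−=0.909, z[1]+=0.909
R3: Y=0.2315+0.000j on G[3,2]
I4: z[3]−=0.00123, z[0]+=0.00123
R4: Y=0.06452+0.000j on G[0,2]
R5: Y=0.0001376+0.000j on G[2,1]
R6: Y=0.004386+0.000j on G[0,2]
L1: Y=0.000-0.5203j on G[3,0]
V1: row V1−V0=5.9, i_V1 at 1,0
solve → V1=5.900+0.000j, V2=-1.705-0.5406j, V3=-0.08215-0.7245j
aux → i_V1=0.4932-0.005323j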